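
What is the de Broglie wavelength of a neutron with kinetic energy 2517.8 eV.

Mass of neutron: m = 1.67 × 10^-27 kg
5.71 × 10^-13 m

Using λ = h/√(2mKE):

First convert KE to Joules: KE = 2517.8 eV = 4.034 × 10^-16 J

λ = h/√(2mKE)
λ = (6.626 × 10^-34 J·s) / √(2 × 1.67 × 10^-27 kg × 4.034 × 10^-16 J)
λ = 5.71 × 10^-13 m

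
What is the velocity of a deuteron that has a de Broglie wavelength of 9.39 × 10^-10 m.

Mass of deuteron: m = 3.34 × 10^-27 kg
2.11 × 10^2 m/s

From the de Broglie relation λ = h/(mv), we solve for v:

v = h/(mλ)
v = (6.626 × 10^-34 J·s) / (3.34 × 10^-27 kg × 9.39 × 10^-10 m)
v = 2.11 × 10^2 m/s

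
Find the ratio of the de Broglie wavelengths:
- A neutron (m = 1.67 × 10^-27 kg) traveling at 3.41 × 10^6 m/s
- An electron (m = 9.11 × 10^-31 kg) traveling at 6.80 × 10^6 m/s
λ₁/λ₂ = 1.09 × 10^-3

Using λ = h/(mv):

λ₁ = h/(m₁v₁) = 1.16 × 10^-13 m
λ₂ = h/(m₂v₂) = 1.07 × 10^-10 m

Ratio λ₁/λ₂ = (m₂v₂)/(m₁v₁)
         = (9.11 × 10^-31 kg × 6.80 × 10^6 m/s) / (1.67 × 10^-27 kg × 3.41 × 10^6 m/s)
         = 1.09 × 10^-3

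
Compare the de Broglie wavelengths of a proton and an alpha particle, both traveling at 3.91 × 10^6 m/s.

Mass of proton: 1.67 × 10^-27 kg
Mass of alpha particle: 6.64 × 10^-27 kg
The proton has the longer wavelength.

Using λ = h/(mv), since both particles have the same velocity, the wavelength depends only on mass.

For proton: λ₁ = h/(m₁v) = 1.01 × 10^-13 m
For alpha particle: λ₂ = h/(m₂v) = 2.55 × 10^-14 m

Since λ ∝ 1/m at constant velocity, the lighter particle has the longer wavelength.

The proton has the longer de Broglie wavelength.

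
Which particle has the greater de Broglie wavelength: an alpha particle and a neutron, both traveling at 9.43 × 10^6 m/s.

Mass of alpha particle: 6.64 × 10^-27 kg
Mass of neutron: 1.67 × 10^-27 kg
The neutron has the longer wavelength.

Using λ = h/(mv), since both particles have the same velocity, the wavelength depends only on mass.

For alpha particle: λ₁ = h/(m₁v) = 1.06 × 10^-14 m
For neutron: λ₂ = h/(m₂v) = 4.21 × 10^-14 m

Since λ ∝ 1/m at constant velocity, the lighter particle has the longer wavelength.

The neutron has the longer de Broglie wavelength.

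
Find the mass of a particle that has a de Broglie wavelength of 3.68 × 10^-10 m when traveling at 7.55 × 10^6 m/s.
2.38 × 10^-31 kg

From the de Broglie relation λ = h/(mv), we solve for m:

m = h/(λv)
m = (6.626 × 10^-34 J·s) / (3.68 × 10^-10 m × 7.55 × 10^6 m/s)
m = 2.38 × 10^-31 kg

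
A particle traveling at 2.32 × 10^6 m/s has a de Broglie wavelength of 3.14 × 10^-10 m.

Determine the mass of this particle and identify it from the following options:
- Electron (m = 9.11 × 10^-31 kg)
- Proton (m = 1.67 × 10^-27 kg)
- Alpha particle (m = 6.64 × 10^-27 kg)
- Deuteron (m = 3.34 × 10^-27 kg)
The particle is an electron.

From λ = h/(mv), solve for mass:

m = h/(λv)
m = (6.626 × 10^-34 J·s) / (3.14 × 10^-10 m × 2.32 × 10^6 m/s)
m = 9.10 × 10^-31 kg

Comparing with the listed masses, this is closest to an electron.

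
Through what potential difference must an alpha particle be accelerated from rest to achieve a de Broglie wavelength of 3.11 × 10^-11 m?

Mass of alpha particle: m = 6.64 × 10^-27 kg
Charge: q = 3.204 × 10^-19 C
1.07 × 10^-1 V

From λ = h/√(2mqV), we solve for V:

λ² = h²/(2mqV)
V = h²/(2mqλ²)
V = (6.626 × 10^-34 J·s)² / (2 × 6.64 × 10^-27 kg × 3.204 × 10^-19 C × (3.11 × 10^-11 m)²)
V = 1.07 × 10^-1 V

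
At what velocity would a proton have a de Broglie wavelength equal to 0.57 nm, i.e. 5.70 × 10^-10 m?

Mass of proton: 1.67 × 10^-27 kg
6.96 × 10^2 m/s

From λ = h/(mv), solve for v:

v = h/(mλ)
v = (6.626 × 10^-34 J·s) / (1.67 × 10^-27 kg × 5.70 × 10^-10 m)
v = 6.96 × 10^2 m/s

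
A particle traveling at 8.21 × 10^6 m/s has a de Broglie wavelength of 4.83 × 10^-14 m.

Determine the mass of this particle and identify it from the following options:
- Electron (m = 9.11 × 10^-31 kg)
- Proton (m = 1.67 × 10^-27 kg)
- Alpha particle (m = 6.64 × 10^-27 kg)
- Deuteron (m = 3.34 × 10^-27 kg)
The particle is a proton.

From λ = h/(mv), solve for mass:

m = h/(λv)
m = (6.626 × 10^-34 J·s) / (4.83 × 10^-14 m × 8.21 × 10^6 m/s)
m = 1.67 × 10^-27 kg

Comparing with the listed masses, this is closest to a proton.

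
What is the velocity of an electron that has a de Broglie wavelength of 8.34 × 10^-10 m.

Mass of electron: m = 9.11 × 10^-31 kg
8.72 × 10^5 m/s

From the de Broglie relation λ = h/(mv), we solve for v:

v = h/(mλ)
v = (6.626 × 10^-34 J·s) / (9.11 × 10^-31 kg × 8.34 × 10^-10 m)
v = 8.72 × 10^5 m/s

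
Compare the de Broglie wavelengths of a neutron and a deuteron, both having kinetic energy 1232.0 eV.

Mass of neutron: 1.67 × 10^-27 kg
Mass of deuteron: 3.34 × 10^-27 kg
The neutron has the longer wavelength.

Using λ = h/√(2mKE):

For neutron: λ₁ = h/√(2m₁KE) = 8.16 × 10^-13 m
For deuteron: λ₂ = h/√(2m₂KE) = 5.77 × 10^-13 m

Since λ ∝ 1/√m at constant kinetic energy, the lighter particle has the longer wavelength.

The neutron has the longer de Broglie wavelength.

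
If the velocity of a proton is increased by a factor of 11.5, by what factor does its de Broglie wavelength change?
The wavelength decreases by a factor of 11.5.

From λ = h/(mv), the wavelength is inversely proportional to velocity:

λ ∝ 1/v

If v → 11.5v, then λ → λ/11.5

When velocity is increased by a factor of 11.5, the wavelength decreases by a factor of 11.5.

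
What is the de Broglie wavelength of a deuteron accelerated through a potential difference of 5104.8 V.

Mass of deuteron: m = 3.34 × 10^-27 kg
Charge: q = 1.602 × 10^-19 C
2.83 × 10^-13 m

When a particle is accelerated through voltage V, it gains kinetic energy KE = qV.

The de Broglie wavelength is then λ = h/√(2mqV):

λ = h/√(2mqV)
λ = (6.626 × 10^-34 J·s) / √(2 × 3.34 × 10^-27 kg × 1.602 × 10^-19 C × 5104.8 V)
λ = 2.83 × 10^-13 m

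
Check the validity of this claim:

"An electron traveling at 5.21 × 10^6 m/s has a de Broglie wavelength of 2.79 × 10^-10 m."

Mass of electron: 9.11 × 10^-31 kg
False

The claim is incorrect.

Using λ = h/(mv):
λ = (6.626 × 10^-34 J·s) / (9.11 × 10^-31 kg × 5.21 × 10^6 m/s)
λ = 1.40 × 10^-10 m

The actual wavelength differs from the claimed 2.79 × 10^-10 m.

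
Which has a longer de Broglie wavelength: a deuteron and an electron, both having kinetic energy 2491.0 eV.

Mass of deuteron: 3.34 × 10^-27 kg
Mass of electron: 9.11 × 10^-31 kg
The electron has the longer wavelength.

Using λ = h/√(2mKE):

For deuteron: λ₁ = h/√(2m₁KE) = 4.06 × 10^-13 m
For electron: λ₂ = h/√(2m₂KE) = 2.46 × 10^-11 m

Since λ ∝ 1/√m at constant kinetic energy, the lighter particle has the longer wavelength.

The electron has the longer de Broglie wavelength.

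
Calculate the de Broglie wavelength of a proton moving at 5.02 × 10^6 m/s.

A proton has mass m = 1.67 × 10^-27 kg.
7.90 × 10^-14 m

Using the de Broglie relation λ = h/(mv):

λ = h/(mv)
λ = (6.626 × 10^-34 J·s) / (1.67 × 10^-27 kg × 5.02 × 10^6 m/s)
λ = 7.90 × 10^-14 m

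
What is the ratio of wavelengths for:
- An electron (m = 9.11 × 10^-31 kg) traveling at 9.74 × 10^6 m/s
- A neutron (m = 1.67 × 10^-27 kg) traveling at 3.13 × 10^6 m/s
λ₁/λ₂ = 589

Using λ = h/(mv):

λ₁ = h/(m₁v₁) = 7.47 × 10^-11 m
λ₂ = h/(m₂v₂) = 1.27 × 10^-13 m

Ratio λ₁/λ₂ = (m₂v₂)/(m₁v₁)
         = (1.67 × 10^-27 kg × 3.13 × 10^6 m/s) / (9.11 × 10^-31 kg × 9.74 × 10^6 m/s)
         = 589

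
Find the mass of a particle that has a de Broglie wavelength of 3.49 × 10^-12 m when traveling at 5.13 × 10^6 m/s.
3.70 × 10^-29 kg

From the de Broglie relation λ = h/(mv), we solve for m:

m = h/(λv)
m = (6.626 × 10^-34 J·s) / (3.49 × 10^-12 m × 5.13 × 10^6 m/s)
m = 3.70 × 10^-29 kg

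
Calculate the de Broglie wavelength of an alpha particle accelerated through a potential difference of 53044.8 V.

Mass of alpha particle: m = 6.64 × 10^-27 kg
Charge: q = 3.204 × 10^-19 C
4.41 × 10^-14 m

When a particle is accelerated through voltage V, it gains kinetic energy KE = qV.

The de Broglie wavelength is then λ = h/√(2mqV):

λ = h/√(2mqV)
λ = (6.626 × 10^-34 J·s) / √(2 × 6.64 × 10^-27 kg × 3.204 × 10^-19 C × 53044.8 V)
λ = 4.41 × 10^-14 m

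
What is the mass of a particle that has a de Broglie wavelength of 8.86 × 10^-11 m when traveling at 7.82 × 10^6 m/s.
9.56 × 10^-31 kg

From the de Broglie relation λ = h/(mv), we solve for m:

m = h/(λv)
m = (6.626 × 10^-34 J·s) / (8.86 × 10^-11 m × 7.82 × 10^6 m/s)
m = 9.56 × 10^-31 kg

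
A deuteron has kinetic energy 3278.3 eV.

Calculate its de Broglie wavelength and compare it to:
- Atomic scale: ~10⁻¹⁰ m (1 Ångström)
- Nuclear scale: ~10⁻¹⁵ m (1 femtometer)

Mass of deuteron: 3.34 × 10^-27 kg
λ = 3.54 × 10^-13 m, which is between nuclear and atomic scales.

Using λ = h/√(2mKE):

KE = 3278.3 eV = 5.252 × 10^-16 J

λ = h/√(2mKE)
λ = (6.626 × 10^-34 J·s) / √(2 × 3.34 × 10^-27 kg × 5.252 × 10^-16 J)
λ = 3.54 × 10^-13 m

Comparison:
- Atomic scale (10⁻¹⁰ m): λ is 0.0035× this size
- Nuclear scale (10⁻¹⁵ m): λ is 3.5e+02× this size

The wavelength is between nuclear and atomic scales.

This wavelength is appropriate for probing atomic structure but too large for nuclear physics experiments.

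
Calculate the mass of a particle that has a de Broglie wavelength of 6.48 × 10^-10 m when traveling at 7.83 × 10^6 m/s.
1.31 × 10^-31 kg

From the de Broglie relation λ = h/(mv), we solve for m:

m = h/(λv)
m = (6.626 × 10^-34 J·s) / (6.48 × 10^-10 m × 7.83 × 10^6 m/s)
m = 1.31 × 10^-31 kg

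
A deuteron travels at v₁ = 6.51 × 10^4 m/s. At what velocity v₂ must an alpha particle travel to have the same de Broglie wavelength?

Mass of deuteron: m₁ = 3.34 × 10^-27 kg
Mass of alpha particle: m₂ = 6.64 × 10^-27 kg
v₂ = 3.27 × 10^4 m/s

For equal de Broglie wavelengths: λ₁ = λ₂

h/(m₁v₁) = h/(m₂v₂)
m₁v₁ = m₂v₂
v₂ = v₁ · (m₁/m₂)

v₂ = 6.51 × 10^4 m/s × (3.34 × 10^-27 kg / 6.64 × 10^-27 kg)
v₂ = 3.27 × 10^4 m/s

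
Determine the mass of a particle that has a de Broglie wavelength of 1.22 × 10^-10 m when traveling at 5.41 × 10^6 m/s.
1.00 × 10^-30 kg

From the de Broglie relation λ = h/(mv), we solve for m:

m = h/(λv)
m = (6.626 × 10^-34 J·s) / (1.22 × 10^-10 m × 5.41 × 10^6 m/s)
m = 1.00 × 10^-30 kg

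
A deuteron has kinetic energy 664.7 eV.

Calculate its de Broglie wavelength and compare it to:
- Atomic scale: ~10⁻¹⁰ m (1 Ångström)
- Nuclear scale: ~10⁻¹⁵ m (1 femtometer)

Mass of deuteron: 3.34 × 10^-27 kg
λ = 7.86 × 10^-13 m, which is between nuclear and atomic scales.

Using λ = h/√(2mKE):

KE = 664.7 eV = 1.065 × 10^-16 J

λ = h/√(2mKE)
λ = (6.626 × 10^-34 J·s) / √(2 × 3.34 × 10^-27 kg × 1.065 × 10^-16 J)
λ = 7.86 × 10^-13 m

Comparison:
- Atomic scale (10⁻¹⁰ m): λ is 0.0079× this size
- Nuclear scale (10⁻¹⁵ m): λ is 7.9e+02× this size

The wavelength is between nuclear and atomic scales.

This wavelength is appropriate for probing atomic structure but too large for nuclear physics experiments.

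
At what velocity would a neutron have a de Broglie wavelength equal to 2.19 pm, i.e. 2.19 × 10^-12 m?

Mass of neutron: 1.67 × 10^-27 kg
1.81 × 10^5 m/s

From λ = h/(mv), solve for v:

v = h/(mλ)
v = (6.626 × 10^-34 J·s) / (1.67 × 10^-27 kg × 2.19 × 10^-12 m)
v = 1.81 × 10^5 m/s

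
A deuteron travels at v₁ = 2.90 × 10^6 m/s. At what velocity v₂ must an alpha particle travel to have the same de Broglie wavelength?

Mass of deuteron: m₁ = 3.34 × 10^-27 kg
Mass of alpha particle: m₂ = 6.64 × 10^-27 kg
v₂ = 1.46 × 10^6 m/s

For equal de Broglie wavelengths: λ₁ = λ₂

h/(m₁v₁) = h/(m₂v₂)
m₁v₁ = m₂v₂
v₂ = v₁ · (m₁/m₂)

v₂ = 2.90 × 10^6 m/s × (3.34 × 10^-27 kg / 6.64 × 10^-27 kg)
v₂ = 1.46 × 10^6 m/s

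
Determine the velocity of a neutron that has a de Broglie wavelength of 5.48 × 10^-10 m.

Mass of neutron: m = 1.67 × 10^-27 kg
7.24 × 10^2 m/s

From the de Broglie relation λ = h/(mv), we solve for v:

v = h/(mλ)
v = (6.626 × 10^-34 J·s) / (1.67 × 10^-27 kg × 5.48 × 10^-10 m)
v = 7.24 × 10^2 m/s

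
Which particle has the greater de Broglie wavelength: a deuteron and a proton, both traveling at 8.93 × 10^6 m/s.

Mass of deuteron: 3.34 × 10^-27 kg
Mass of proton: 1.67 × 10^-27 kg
The proton has the longer wavelength.

Using λ = h/(mv), since both particles have the same velocity, the wavelength depends only on mass.

For deuteron: λ₁ = h/(m₁v) = 2.22 × 10^-14 m
For proton: λ₂ = h/(m₂v) = 4.44 × 10^-14 m

Since λ ∝ 1/m at constant velocity, the lighter particle has the longer wavelength.

The proton has the longer de Broglie wavelength.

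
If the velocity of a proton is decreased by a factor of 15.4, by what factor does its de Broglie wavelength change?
The wavelength increases by a factor of 15.4.

From λ = h/(mv), the wavelength is inversely proportional to velocity:

λ ∝ 1/v

If v → v/15.4, then λ → 15.4λ

When velocity is decreased by a factor of 15.4, the wavelength increases by a factor of 15.4.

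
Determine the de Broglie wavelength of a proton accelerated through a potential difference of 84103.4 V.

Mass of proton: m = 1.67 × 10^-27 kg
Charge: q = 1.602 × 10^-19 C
9.88 × 10^-14 m

When a particle is accelerated through voltage V, it gains kinetic energy KE = qV.

The de Broglie wavelength is then λ = h/√(2mqV):

λ = h/√(2mqV)
λ = (6.626 × 10^-34 J·s) / √(2 × 1.67 × 10^-27 kg × 1.602 × 10^-19 C × 84103.4 V)
λ = 9.88 × 10^-14 m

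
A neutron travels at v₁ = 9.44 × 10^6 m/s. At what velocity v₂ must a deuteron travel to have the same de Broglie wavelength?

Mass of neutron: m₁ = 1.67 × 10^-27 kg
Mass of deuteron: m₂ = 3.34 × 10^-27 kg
v₂ = 4.72 × 10^6 m/s

For equal de Broglie wavelengths: λ₁ = λ₂

h/(m₁v₁) = h/(m₂v₂)
m₁v₁ = m₂v₂
v₂ = v₁ · (m₁/m₂)

v₂ = 9.44 × 10^6 m/s × (1.67 × 10^-27 kg / 3.34 × 10^-27 kg)
v₂ = 4.72 × 10^6 m/s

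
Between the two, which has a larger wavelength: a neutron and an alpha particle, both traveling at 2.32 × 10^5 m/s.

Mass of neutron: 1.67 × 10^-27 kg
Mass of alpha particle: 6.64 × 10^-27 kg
The neutron has the longer wavelength.

Using λ = h/(mv), since both particles have the same velocity, the wavelength depends only on mass.

For neutron: λ₁ = h/(m₁v) = 1.71 × 10^-12 m
For alpha particle: λ₂ = h/(m₂v) = 4.30 × 10^-13 m

Since λ ∝ 1/m at constant velocity, the lighter particle has the longer wavelength.

The neutron has the longer de Broglie wavelength.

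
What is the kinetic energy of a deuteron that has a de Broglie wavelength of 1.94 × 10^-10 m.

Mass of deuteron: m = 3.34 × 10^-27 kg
1.75 × 10^-21 J (or 0.0109 eV)

From λ = h/√(2mKE), we solve for KE:

λ² = h²/(2mKE)
KE = h²/(2mλ²)
KE = (6.626 × 10^-34 J·s)² / (2 × 3.34 × 10^-27 kg × (1.94 × 10^-10 m)²)
KE = 1.75 × 10^-21 J
KE = 0.0109 eV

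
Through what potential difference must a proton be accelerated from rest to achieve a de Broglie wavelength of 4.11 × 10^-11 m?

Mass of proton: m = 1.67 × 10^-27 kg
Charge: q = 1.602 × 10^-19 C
4.86 × 10^-1 V

From λ = h/√(2mqV), we solve for V:

λ² = h²/(2mqV)
V = h²/(2mqλ²)
V = (6.626 × 10^-34 J·s)² / (2 × 1.67 × 10^-27 kg × 1.602 × 10^-19 C × (4.11 × 10^-11 m)²)
V = 4.86 × 10^-1 V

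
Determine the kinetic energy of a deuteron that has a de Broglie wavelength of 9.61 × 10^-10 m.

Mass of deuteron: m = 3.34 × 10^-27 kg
7.12 × 10^-23 J (or 4.44 × 10^-4 eV)

From λ = h/√(2mKE), we solve for KE:

λ² = h²/(2mKE)
KE = h²/(2mλ²)
KE = (6.626 × 10^-34 J·s)² / (2 × 3.34 × 10^-27 kg × (9.61 × 10^-10 m)²)
KE = 7.12 × 10^-23 J
KE = 4.44 × 10^-4 eV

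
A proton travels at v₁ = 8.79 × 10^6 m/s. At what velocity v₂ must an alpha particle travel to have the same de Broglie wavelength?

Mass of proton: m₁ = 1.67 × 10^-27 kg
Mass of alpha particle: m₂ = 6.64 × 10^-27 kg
v₂ = 2.21 × 10^6 m/s

For equal de Broglie wavelengths: λ₁ = λ₂

h/(m₁v₁) = h/(m₂v₂)
m₁v₁ = m₂v₂
v₂ = v₁ · (m₁/m₂)

v₂ = 8.79 × 10^6 m/s × (1.67 × 10^-27 kg / 6.64 × 10^-27 kg)
v₂ = 2.21 × 10^6 m/s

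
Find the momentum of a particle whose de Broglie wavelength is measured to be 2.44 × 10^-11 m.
2.72 × 10^-23 kg·m/s

From the de Broglie relation λ = h/p, we solve for p:

p = h/λ
p = (6.626 × 10^-34 J·s) / (2.44 × 10^-11 m)
p = 2.72 × 10^-23 kg·m/s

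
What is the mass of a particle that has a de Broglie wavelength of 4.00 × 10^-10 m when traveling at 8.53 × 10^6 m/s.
1.94 × 10^-31 kg

From the de Broglie relation λ = h/(mv), we solve for m:

m = h/(λv)
m = (6.626 × 10^-34 J·s) / (4.00 × 10^-10 m × 8.53 × 10^6 m/s)
m = 1.94 × 10^-31 kg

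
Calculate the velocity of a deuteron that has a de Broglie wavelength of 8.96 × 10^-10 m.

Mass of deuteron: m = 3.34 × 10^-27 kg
2.21 × 10^2 m/s

From the de Broglie relation λ = h/(mv), we solve for v:

v = h/(mλ)
v = (6.626 × 10^-34 J·s) / (3.34 × 10^-27 kg × 8.96 × 10^-10 m)
v = 2.21 × 10^2 m/s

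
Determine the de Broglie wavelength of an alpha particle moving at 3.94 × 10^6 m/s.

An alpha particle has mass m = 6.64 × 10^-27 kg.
2.53 × 10^-14 m

Using the de Broglie relation λ = h/(mv):

λ = h/(mv)
λ = (6.626 × 10^-34 J·s) / (6.64 × 10^-27 kg × 3.94 × 10^6 m/s)
λ = 2.53 × 10^-14 m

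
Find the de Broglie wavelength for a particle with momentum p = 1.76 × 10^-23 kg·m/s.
3.76 × 10^-11 m

Using the de Broglie relation λ = h/p:

λ = h/p
λ = (6.626 × 10^-34 J·s) / (1.76 × 10^-23 kg·m/s)
λ = 3.76 × 10^-11 m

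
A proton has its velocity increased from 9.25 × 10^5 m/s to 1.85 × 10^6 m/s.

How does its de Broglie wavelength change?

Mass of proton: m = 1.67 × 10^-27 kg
The wavelength decreases by a factor of 2.

Using λ = h/(mv):

Initial wavelength: λ₁ = h/(mv₁) = 4.29 × 10^-13 m
Final wavelength: λ₂ = h/(mv₂) = 2.14 × 10^-13 m

Since λ ∝ 1/v, when velocity increases by a factor of 2, the wavelength decreases by a factor of 2.

λ₂/λ₁ = v₁/v₂ = 1/2

The wavelength decreases by a factor of 2.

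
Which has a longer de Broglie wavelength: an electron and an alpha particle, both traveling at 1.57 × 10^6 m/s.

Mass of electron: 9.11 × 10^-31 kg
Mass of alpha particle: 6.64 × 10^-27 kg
The electron has the longer wavelength.

Using λ = h/(mv), since both particles have the same velocity, the wavelength depends only on mass.

For electron: λ₁ = h/(m₁v) = 4.63 × 10^-10 m
For alpha particle: λ₂ = h/(m₂v) = 6.36 × 10^-14 m

Since λ ∝ 1/m at constant velocity, the lighter particle has the longer wavelength.

The electron has the longer de Broglie wavelength.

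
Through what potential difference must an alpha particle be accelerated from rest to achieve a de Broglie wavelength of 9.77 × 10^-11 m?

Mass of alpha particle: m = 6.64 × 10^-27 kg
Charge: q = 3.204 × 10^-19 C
1.08 × 10^-2 V

From λ = h/√(2mqV), we solve for V:

λ² = h²/(2mqV)
V = h²/(2mqλ²)
V = (6.626 × 10^-34 J·s)² / (2 × 6.64 × 10^-27 kg × 3.204 × 10^-19 C × (9.77 × 10^-11 m)²)
V = 1.08 × 10^-2 V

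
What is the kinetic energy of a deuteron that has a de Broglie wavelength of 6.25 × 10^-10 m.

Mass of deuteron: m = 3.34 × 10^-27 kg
1.68 × 10^-22 J (or 1.05 × 10^-3 eV)

From λ = h/√(2mKE), we solve for KE:

λ² = h²/(2mKE)
KE = h²/(2mλ²)
KE = (6.626 × 10^-34 J·s)² / (2 × 3.34 × 10^-27 kg × (6.25 × 10^-10 m)²)
KE = 1.68 × 10^-22 J
KE = 1.05 × 10^-3 eV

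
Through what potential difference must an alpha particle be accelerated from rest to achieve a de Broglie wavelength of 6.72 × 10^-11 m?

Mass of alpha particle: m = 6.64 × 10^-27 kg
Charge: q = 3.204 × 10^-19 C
2.28 × 10^-2 V

From λ = h/√(2mqV), we solve for V:

λ² = h²/(2mqV)
V = h²/(2mqλ²)
V = (6.626 × 10^-34 J·s)² / (2 × 6.64 × 10^-27 kg × 3.204 × 10^-19 C × (6.72 × 10^-11 m)²)
V = 2.28 × 10^-2 V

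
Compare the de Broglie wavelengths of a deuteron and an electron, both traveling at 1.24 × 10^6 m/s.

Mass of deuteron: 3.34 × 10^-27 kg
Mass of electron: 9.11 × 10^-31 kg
The electron has the longer wavelength.

Using λ = h/(mv), since both particles have the same velocity, the wavelength depends only on mass.

For deuteron: λ₁ = h/(m₁v) = 1.60 × 10^-13 m
For electron: λ₂ = h/(m₂v) = 5.87 × 10^-10 m

Since λ ∝ 1/m at constant velocity, the lighter particle has the longer wavelength.

The electron has the longer de Broglie wavelength.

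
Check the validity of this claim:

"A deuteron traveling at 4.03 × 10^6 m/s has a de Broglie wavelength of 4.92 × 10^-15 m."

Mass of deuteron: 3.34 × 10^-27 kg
False

The claim is incorrect.

Using λ = h/(mv):
λ = (6.626 × 10^-34 J·s) / (3.34 × 10^-27 kg × 4.03 × 10^6 m/s)
λ = 4.92 × 10^-14 m

The actual wavelength differs from the claimed 4.92 × 10^-15 m.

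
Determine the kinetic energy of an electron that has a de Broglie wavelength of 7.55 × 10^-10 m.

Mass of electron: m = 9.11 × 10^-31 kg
4.23 × 10^-19 J (or 2.64 eV)

From λ = h/√(2mKE), we solve for KE:

λ² = h²/(2mKE)
KE = h²/(2mλ²)
KE = (6.626 × 10^-34 J·s)² / (2 × 9.11 × 10^-31 kg × (7.55 × 10^-10 m)²)
KE = 4.23 × 10^-19 J
KE = 2.64 eV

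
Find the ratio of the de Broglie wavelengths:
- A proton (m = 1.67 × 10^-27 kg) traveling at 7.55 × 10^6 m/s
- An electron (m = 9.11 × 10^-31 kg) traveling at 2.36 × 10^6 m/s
λ₁/λ₂ = 1.71 × 10^-4

Using λ = h/(mv):

λ₁ = h/(m₁v₁) = 5.26 × 10^-14 m
λ₂ = h/(m₂v₂) = 3.08 × 10^-10 m

Ratio λ₁/λ₂ = (m₂v₂)/(m₁v₁)
         = (9.11 × 10^-31 kg × 2.36 × 10^6 m/s) / (1.67 × 10^-27 kg × 7.55 × 10^6 m/s)
         = 1.71 × 10^-4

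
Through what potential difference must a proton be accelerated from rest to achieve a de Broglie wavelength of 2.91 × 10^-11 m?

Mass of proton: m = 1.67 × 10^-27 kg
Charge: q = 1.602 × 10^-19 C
9.69 × 10^-1 V

From λ = h/√(2mqV), we solve for V:

λ² = h²/(2mqV)
V = h²/(2mqλ²)
V = (6.626 × 10^-34 J·s)² / (2 × 1.67 × 10^-27 kg × 1.602 × 10^-19 C × (2.91 × 10^-11 m)²)
V = 9.69 × 10^-1 V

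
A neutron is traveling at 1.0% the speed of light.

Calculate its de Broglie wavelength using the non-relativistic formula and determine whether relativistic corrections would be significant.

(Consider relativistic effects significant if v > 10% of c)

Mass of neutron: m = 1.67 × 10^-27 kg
No, relativistic corrections are not needed.

Using the non-relativistic de Broglie formula λ = h/(mv):

v = 1.0% × c = 2.998 × 10^6 m/s

λ = h/(mv)
λ = (6.626 × 10^-34 J·s) / (1.67 × 10^-27 kg × 2.998 × 10^6 m/s)
λ = 1.32 × 10^-13 m

Since v = 1.0% of c < 10% of c, relativistic corrections are NOT significant and this non-relativistic result is a good approximation.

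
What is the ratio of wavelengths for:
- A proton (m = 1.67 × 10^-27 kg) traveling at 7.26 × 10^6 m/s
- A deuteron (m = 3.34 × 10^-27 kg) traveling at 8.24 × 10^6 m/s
λ₁/λ₂ = 2.27

Using λ = h/(mv):

λ₁ = h/(m₁v₁) = 5.47 × 10^-14 m
λ₂ = h/(m₂v₂) = 2.41 × 10^-14 m

Ratio λ₁/λ₂ = (m₂v₂)/(m₁v₁)
         = (3.34 × 10^-27 kg × 8.24 × 10^6 m/s) / (1.67 × 10^-27 kg × 7.26 × 10^6 m/s)
         = 2.27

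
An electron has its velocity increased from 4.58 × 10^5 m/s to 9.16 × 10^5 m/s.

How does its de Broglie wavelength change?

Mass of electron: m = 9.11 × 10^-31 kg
The wavelength decreases by a factor of 2.

Using λ = h/(mv):

Initial wavelength: λ₁ = h/(mv₁) = 1.59 × 10^-9 m
Final wavelength: λ₂ = h/(mv₂) = 7.94 × 10^-10 m

Since λ ∝ 1/v, when velocity increases by a factor of 2, the wavelength decreases by a factor of 2.

λ₂/λ₁ = v₁/v₂ = 1/2

The wavelength decreases by a factor of 2.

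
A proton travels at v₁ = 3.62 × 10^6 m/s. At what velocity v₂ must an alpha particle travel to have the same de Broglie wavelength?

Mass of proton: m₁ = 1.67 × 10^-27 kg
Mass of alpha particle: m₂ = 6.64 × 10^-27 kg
v₂ = 9.10 × 10^5 m/s

For equal de Broglie wavelengths: λ₁ = λ₂

h/(m₁v₁) = h/(m₂v₂)
m₁v₁ = m₂v₂
v₂ = v₁ · (m₁/m₂)

v₂ = 3.62 × 10^6 m/s × (1.67 × 10^-27 kg / 6.64 × 10^-27 kg)
v₂ = 9.10 × 10^5 m/s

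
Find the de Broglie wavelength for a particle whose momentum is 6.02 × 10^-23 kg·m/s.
1.10 × 10^-11 m

Using the de Broglie relation λ = h/p:

λ = h/p
λ = (6.626 × 10^-34 J·s) / (6.02 × 10^-23 kg·m/s)
λ = 1.10 × 10^-11 m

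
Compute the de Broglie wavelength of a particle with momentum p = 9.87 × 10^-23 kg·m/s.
6.71 × 10^-12 m

Using the de Broglie relation λ = h/p:

λ = h/p
λ = (6.626 × 10^-34 J·s) / (9.87 × 10^-23 kg·m/s)
λ = 6.71 × 10^-12 m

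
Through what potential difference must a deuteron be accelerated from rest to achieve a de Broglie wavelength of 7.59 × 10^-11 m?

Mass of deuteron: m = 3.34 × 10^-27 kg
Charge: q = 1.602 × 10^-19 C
7.12 × 10^-2 V

From λ = h/√(2mqV), we solve for V:

λ² = h²/(2mqV)
V = h²/(2mqλ²)
V = (6.626 × 10^-34 J·s)² / (2 × 3.34 × 10^-27 kg × 1.602 × 10^-19 C × (7.59 × 10^-11 m)²)
V = 7.12 × 10^-2 V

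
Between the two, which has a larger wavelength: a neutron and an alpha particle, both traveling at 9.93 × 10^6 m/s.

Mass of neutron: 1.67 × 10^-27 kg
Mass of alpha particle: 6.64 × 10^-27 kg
The neutron has the longer wavelength.

Using λ = h/(mv), since both particles have the same velocity, the wavelength depends only on mass.

For neutron: λ₁ = h/(m₁v) = 4.00 × 10^-14 m
For alpha particle: λ₂ = h/(m₂v) = 1.00 × 10^-14 m

Since λ ∝ 1/m at constant velocity, the lighter particle has the longer wavelength.

The neutron has the longer de Broglie wavelength.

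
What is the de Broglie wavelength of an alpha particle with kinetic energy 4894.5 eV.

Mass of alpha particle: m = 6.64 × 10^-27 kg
2.05 × 10^-13 m

Using λ = h/√(2mKE):

First convert KE to Joules: KE = 4894.5 eV = 7.842 × 10^-16 J

λ = h/√(2mKE)
λ = (6.626 × 10^-34 J·s) / √(2 × 6.64 × 10^-27 kg × 7.842 × 10^-16 J)
λ = 2.05 × 10^-13 m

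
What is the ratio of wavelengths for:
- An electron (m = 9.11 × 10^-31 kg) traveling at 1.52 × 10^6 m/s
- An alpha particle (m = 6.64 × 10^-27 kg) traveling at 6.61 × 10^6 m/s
λ₁/λ₂ = 3.17 × 10^4

Using λ = h/(mv):

λ₁ = h/(m₁v₁) = 4.79 × 10^-10 m
λ₂ = h/(m₂v₂) = 1.51 × 10^-14 m

Ratio λ₁/λ₂ = (m₂v₂)/(m₁v₁)
         = (6.64 × 10^-27 kg × 6.61 × 10^6 m/s) / (9.11 × 10^-31 kg × 1.52 × 10^6 m/s)
         = 3.17 × 10^4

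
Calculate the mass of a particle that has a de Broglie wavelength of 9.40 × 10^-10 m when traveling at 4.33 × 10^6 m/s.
1.63 × 10^-31 kg

From the de Broglie relation λ = h/(mv), we solve for m:

m = h/(λv)
m = (6.626 × 10^-34 J·s) / (9.40 × 10^-10 m × 4.33 × 10^6 m/s)
m = 1.63 × 10^-31 kg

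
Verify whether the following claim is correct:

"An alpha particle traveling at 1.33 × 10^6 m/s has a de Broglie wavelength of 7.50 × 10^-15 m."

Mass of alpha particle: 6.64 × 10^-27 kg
False

The claim is incorrect.

Using λ = h/(mv):
λ = (6.626 × 10^-34 J·s) / (6.64 × 10^-27 kg × 1.33 × 10^6 m/s)
λ = 7.50 × 10^-14 m

The actual wavelength differs from the claimed 7.50 × 10^-15 m.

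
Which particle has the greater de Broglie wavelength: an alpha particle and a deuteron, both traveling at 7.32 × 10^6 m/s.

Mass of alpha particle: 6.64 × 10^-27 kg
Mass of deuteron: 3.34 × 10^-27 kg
The deuteron has the longer wavelength.

Using λ = h/(mv), since both particles have the same velocity, the wavelength depends only on mass.

For alpha particle: λ₁ = h/(m₁v) = 1.36 × 10^-14 m
For deuteron: λ₂ = h/(m₂v) = 2.71 × 10^-14 m

Since λ ∝ 1/m at constant velocity, the lighter particle has the longer wavelength.

The deuteron has the longer de Broglie wavelength.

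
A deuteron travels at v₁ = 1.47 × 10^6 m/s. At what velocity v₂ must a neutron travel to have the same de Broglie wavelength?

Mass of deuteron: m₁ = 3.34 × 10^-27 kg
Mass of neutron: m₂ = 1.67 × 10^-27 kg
v₂ = 2.94 × 10^6 m/s

For equal de Broglie wavelengths: λ₁ = λ₂

h/(m₁v₁) = h/(m₂v₂)
m₁v₁ = m₂v₂
v₂ = v₁ · (m₁/m₂)

v₂ = 1.47 × 10^6 m/s × (3.34 × 10^-27 kg / 1.67 × 10^-27 kg)
v₂ = 2.94 × 10^6 m/s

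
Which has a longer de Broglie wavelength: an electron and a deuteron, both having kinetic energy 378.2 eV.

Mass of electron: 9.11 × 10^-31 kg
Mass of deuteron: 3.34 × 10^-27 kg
The electron has the longer wavelength.

Using λ = h/√(2mKE):

For electron: λ₁ = h/√(2m₁KE) = 6.31 × 10^-11 m
For deuteron: λ₂ = h/√(2m₂KE) = 1.04 × 10^-12 m

Since λ ∝ 1/√m at constant kinetic energy, the lighter particle has the longer wavelength.

The electron has the longer de Broglie wavelength.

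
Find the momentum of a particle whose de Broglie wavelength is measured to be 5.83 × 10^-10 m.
1.14 × 10^-24 kg·m/s

From the de Broglie relation λ = h/p, we solve for p:

p = h/λ
p = (6.626 × 10^-34 J·s) / (5.83 × 10^-10 m)
p = 1.14 × 10^-24 kg·m/s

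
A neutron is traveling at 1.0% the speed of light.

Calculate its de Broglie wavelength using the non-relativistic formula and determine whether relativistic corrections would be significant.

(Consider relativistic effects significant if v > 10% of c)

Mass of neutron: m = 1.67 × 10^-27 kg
No, relativistic corrections are not needed.

Using the non-relativistic de Broglie formula λ = h/(mv):

v = 1.0% × c = 2.998 × 10^6 m/s

λ = h/(mv)
λ = (6.626 × 10^-34 J·s) / (1.67 × 10^-27 kg × 2.998 × 10^6 m/s)
λ = 1.32 × 10^-13 m

Since v = 1.0% of c < 10% of c, relativistic corrections are NOT significant and this non-relativistic result is a good approximation.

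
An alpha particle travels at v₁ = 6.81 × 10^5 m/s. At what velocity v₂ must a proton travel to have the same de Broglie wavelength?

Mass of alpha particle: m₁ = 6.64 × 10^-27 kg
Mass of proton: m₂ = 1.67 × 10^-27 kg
v₂ = 2.71 × 10^6 m/s

For equal de Broglie wavelengths: λ₁ = λ₂

h/(m₁v₁) = h/(m₂v₂)
m₁v₁ = m₂v₂
v₂ = v₁ · (m₁/m₂)

v₂ = 6.81 × 10^5 m/s × (6.64 × 10^-27 kg / 1.67 × 10^-27 kg)
v₂ = 2.71 × 10^6 m/s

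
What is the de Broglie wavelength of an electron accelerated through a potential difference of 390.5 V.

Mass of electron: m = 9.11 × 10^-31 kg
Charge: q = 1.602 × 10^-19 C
6.21 × 10^-11 m

When a particle is accelerated through voltage V, it gains kinetic energy KE = qV.

The de Broglie wavelength is then λ = h/√(2mqV):

λ = h/√(2mqV)
λ = (6.626 × 10^-34 J·s) / √(2 × 9.11 × 10^-31 kg × 1.602 × 10^-19 C × 390.5 V)
λ = 6.21 × 10^-11 m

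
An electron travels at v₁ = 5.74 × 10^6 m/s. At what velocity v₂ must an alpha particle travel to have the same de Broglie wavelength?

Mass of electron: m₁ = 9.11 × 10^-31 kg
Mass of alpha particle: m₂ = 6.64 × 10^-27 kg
v₂ = 7.88 × 10^2 m/s

For equal de Broglie wavelengths: λ₁ = λ₂

h/(m₁v₁) = h/(m₂v₂)
m₁v₁ = m₂v₂
v₂ = v₁ · (m₁/m₂)

v₂ = 5.74 × 10^6 m/s × (9.11 × 10^-31 kg / 6.64 × 10^-27 kg)
v₂ = 7.88 × 10^2 m/s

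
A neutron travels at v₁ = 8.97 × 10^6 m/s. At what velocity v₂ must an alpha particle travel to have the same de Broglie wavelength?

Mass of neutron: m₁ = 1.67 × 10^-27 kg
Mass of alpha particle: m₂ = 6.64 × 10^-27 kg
v₂ = 2.26 × 10^6 m/s

For equal de Broglie wavelengths: λ₁ = λ₂

h/(m₁v₁) = h/(m₂v₂)
m₁v₁ = m₂v₂
v₂ = v₁ · (m₁/m₂)

v₂ = 8.97 × 10^6 m/s × (1.67 × 10^-27 kg / 6.64 × 10^-27 kg)
v₂ = 2.26 × 10^6 m/s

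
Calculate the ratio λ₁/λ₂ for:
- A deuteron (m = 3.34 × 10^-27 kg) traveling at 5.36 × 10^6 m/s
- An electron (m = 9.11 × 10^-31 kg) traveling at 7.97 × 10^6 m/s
λ₁/λ₂ = 4.06 × 10^-4

Using λ = h/(mv):

λ₁ = h/(m₁v₁) = 3.70 × 10^-14 m
λ₂ = h/(m₂v₂) = 9.13 × 10^-11 m

Ratio λ₁/λ₂ = (m₂v₂)/(m₁v₁)
         = (9.11 × 10^-31 kg × 7.97 × 10^6 m/s) / (3.34 × 10^-27 kg × 5.36 × 10^6 m/s)
         = 4.06 × 10^-4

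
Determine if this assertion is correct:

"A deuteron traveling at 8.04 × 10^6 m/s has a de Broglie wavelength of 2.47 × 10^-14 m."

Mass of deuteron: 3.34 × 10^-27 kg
True

The claim is correct.

Using λ = h/(mv):
λ = (6.626 × 10^-34 J·s) / (3.34 × 10^-27 kg × 8.04 × 10^6 m/s)
λ = 2.47 × 10^-14 m

This matches the claimed value.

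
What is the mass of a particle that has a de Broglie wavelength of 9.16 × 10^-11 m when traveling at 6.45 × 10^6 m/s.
1.12 × 10^-30 kg

From the de Broglie relation λ = h/(mv), we solve for m:

m = h/(λv)
m = (6.626 × 10^-34 J·s) / (9.16 × 10^-11 m × 6.45 × 10^6 m/s)
m = 1.12 × 10^-30 kg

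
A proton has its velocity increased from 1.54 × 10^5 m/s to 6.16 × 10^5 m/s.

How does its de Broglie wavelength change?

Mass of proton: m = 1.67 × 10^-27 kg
The wavelength decreases by a factor of 4.

Using λ = h/(mv):

Initial wavelength: λ₁ = h/(mv₁) = 2.58 × 10^-12 m
Final wavelength: λ₂ = h/(mv₂) = 6.44 × 10^-13 m

Since λ ∝ 1/v, when velocity increases by a factor of 4, the wavelength decreases by a factor of 4.

λ₂/λ₁ = v₁/v₂ = 1/4

The wavelength decreases by a factor of 4.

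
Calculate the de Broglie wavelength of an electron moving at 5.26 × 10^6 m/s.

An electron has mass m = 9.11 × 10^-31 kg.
1.38 × 10^-10 m

Using the de Broglie relation λ = h/(mv):

λ = h/(mv)
λ = (6.626 × 10^-34 J·s) / (9.11 × 10^-31 kg × 5.26 × 10^6 m/s)
λ = 1.38 × 10^-10 m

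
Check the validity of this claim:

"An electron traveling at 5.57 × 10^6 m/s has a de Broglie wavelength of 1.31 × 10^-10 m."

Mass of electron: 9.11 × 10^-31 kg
True

The claim is correct.

Using λ = h/(mv):
λ = (6.626 × 10^-34 J·s) / (9.11 × 10^-31 kg × 5.57 × 10^6 m/s)
λ = 1.31 × 10^-10 m

This matches the claimed value.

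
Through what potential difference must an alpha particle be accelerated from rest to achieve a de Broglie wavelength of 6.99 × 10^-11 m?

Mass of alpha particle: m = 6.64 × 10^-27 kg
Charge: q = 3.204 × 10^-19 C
2.11 × 10^-2 V

From λ = h/√(2mqV), we solve for V:

λ² = h²/(2mqV)
V = h²/(2mqλ²)
V = (6.626 × 10^-34 J·s)² / (2 × 6.64 × 10^-27 kg × 3.204 × 10^-19 C × (6.99 × 10^-11 m)²)
V = 2.11 × 10^-2 V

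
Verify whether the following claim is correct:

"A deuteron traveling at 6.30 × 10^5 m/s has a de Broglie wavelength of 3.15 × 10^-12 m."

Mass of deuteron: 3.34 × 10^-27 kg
False

The claim is incorrect.

Using λ = h/(mv):
λ = (6.626 × 10^-34 J·s) / (3.34 × 10^-27 kg × 6.30 × 10^5 m/s)
λ = 3.15 × 10^-13 m

The actual wavelength differs from the claimed 3.15 × 10^-12 m.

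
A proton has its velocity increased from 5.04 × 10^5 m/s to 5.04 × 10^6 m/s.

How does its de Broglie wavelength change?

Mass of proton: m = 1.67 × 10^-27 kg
The wavelength decreases by a factor of 10.

Using λ = h/(mv):

Initial wavelength: λ₁ = h/(mv₁) = 7.87 × 10^-13 m
Final wavelength: λ₂ = h/(mv₂) = 7.87 × 10^-14 m

Since λ ∝ 1/v, when velocity increases by a factor of 10, the wavelength decreases by a factor of 10.

λ₂/λ₁ = v₁/v₂ = 1/10

The wavelength decreases by a factor of 10.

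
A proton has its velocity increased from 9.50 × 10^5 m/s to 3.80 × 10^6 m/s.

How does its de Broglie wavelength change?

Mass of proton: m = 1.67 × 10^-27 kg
The wavelength decreases by a factor of 4.

Using λ = h/(mv):

Initial wavelength: λ₁ = h/(mv₁) = 4.18 × 10^-13 m
Final wavelength: λ₂ = h/(mv₂) = 1.04 × 10^-13 m

Since λ ∝ 1/v, when velocity increases by a factor of 4, the wavelength decreases by a factor of 4.

λ₂/λ₁ = v₁/v₂ = 1/4

The wavelength decreases by a factor of 4.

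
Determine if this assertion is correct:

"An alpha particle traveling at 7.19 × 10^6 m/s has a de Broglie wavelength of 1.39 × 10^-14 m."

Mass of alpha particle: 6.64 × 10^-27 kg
True

The claim is correct.

Using λ = h/(mv):
λ = (6.626 × 10^-34 J·s) / (6.64 × 10^-27 kg × 7.19 × 10^6 m/s)
λ = 1.39 × 10^-14 m

This matches the claimed value.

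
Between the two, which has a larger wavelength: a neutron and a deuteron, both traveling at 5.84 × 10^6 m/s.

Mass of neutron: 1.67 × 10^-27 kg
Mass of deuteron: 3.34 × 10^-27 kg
The neutron has the longer wavelength.

Using λ = h/(mv), since both particles have the same velocity, the wavelength depends only on mass.

For neutron: λ₁ = h/(m₁v) = 6.79 × 10^-14 m
For deuteron: λ₂ = h/(m₂v) = 3.40 × 10^-14 m

Since λ ∝ 1/m at constant velocity, the lighter particle has the longer wavelength.

The neutron has the longer de Broglie wavelength.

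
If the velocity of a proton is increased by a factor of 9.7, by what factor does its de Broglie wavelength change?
The wavelength decreases by a factor of 9.7.

From λ = h/(mv), the wavelength is inversely proportional to velocity:

λ ∝ 1/v

If v → 9.7v, then λ → λ/9.7

When velocity is increased by a factor of 9.7, the wavelength decreases by a factor of 9.7.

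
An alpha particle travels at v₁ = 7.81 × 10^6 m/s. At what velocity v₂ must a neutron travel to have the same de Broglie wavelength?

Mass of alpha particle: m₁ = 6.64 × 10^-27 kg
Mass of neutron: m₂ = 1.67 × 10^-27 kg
v₂ = 3.11 × 10^7 m/s

For equal de Broglie wavelengths: λ₁ = λ₂

h/(m₁v₁) = h/(m₂v₂)
m₁v₁ = m₂v₂
v₂ = v₁ · (m₁/m₂)

v₂ = 7.81 × 10^6 m/s × (6.64 × 10^-27 kg / 1.67 × 10^-27 kg)
v₂ = 3.11 × 10^7 m/s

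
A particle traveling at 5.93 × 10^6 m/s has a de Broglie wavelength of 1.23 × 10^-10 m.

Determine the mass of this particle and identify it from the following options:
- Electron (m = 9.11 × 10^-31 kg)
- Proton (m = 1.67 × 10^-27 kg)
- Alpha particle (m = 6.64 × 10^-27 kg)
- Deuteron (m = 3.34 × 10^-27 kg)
The particle is an electron.

From λ = h/(mv), solve for mass:

m = h/(λv)
m = (6.626 × 10^-34 J·s) / (1.23 × 10^-10 m × 5.93 × 10^6 m/s)
m = 9.08 × 10^-31 kg

Comparing with the listed masses, this is closest to an electron.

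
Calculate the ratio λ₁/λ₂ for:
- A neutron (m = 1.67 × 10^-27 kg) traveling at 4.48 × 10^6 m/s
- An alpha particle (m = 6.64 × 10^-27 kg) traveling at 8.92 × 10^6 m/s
λ₁/λ₂ = 7.92

Using λ = h/(mv):

λ₁ = h/(m₁v₁) = 8.86 × 10^-14 m
λ₂ = h/(m₂v₂) = 1.12 × 10^-14 m

Ratio λ₁/λ₂ = (m₂v₂)/(m₁v₁)
         = (6.64 × 10^-27 kg × 8.92 × 10^6 m/s) / (1.67 × 10^-27 kg × 4.48 × 10^6 m/s)
         = 7.92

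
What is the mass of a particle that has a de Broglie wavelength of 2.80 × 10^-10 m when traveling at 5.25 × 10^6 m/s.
4.51 × 10^-31 kg

From the de Broglie relation λ = h/(mv), we solve for m:

m = h/(λv)
m = (6.626 × 10^-34 J·s) / (2.80 × 10^-10 m × 5.25 × 10^6 m/s)
m = 4.51 × 10^-31 kg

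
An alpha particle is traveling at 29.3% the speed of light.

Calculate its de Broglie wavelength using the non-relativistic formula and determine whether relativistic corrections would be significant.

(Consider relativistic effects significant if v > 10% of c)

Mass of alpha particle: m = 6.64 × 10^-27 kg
Yes, relativistic corrections are needed.

Using the non-relativistic de Broglie formula λ = h/(mv):

v = 29.3% × c = 8.784 × 10^7 m/s

λ = h/(mv)
λ = (6.626 × 10^-34 J·s) / (6.64 × 10^-27 kg × 8.784 × 10^7 m/s)
λ = 1.14 × 10^-15 m

Since v = 29.3% of c > 10% of c, relativistic corrections ARE significant and the actual wavelength would differ from this non-relativistic estimate.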